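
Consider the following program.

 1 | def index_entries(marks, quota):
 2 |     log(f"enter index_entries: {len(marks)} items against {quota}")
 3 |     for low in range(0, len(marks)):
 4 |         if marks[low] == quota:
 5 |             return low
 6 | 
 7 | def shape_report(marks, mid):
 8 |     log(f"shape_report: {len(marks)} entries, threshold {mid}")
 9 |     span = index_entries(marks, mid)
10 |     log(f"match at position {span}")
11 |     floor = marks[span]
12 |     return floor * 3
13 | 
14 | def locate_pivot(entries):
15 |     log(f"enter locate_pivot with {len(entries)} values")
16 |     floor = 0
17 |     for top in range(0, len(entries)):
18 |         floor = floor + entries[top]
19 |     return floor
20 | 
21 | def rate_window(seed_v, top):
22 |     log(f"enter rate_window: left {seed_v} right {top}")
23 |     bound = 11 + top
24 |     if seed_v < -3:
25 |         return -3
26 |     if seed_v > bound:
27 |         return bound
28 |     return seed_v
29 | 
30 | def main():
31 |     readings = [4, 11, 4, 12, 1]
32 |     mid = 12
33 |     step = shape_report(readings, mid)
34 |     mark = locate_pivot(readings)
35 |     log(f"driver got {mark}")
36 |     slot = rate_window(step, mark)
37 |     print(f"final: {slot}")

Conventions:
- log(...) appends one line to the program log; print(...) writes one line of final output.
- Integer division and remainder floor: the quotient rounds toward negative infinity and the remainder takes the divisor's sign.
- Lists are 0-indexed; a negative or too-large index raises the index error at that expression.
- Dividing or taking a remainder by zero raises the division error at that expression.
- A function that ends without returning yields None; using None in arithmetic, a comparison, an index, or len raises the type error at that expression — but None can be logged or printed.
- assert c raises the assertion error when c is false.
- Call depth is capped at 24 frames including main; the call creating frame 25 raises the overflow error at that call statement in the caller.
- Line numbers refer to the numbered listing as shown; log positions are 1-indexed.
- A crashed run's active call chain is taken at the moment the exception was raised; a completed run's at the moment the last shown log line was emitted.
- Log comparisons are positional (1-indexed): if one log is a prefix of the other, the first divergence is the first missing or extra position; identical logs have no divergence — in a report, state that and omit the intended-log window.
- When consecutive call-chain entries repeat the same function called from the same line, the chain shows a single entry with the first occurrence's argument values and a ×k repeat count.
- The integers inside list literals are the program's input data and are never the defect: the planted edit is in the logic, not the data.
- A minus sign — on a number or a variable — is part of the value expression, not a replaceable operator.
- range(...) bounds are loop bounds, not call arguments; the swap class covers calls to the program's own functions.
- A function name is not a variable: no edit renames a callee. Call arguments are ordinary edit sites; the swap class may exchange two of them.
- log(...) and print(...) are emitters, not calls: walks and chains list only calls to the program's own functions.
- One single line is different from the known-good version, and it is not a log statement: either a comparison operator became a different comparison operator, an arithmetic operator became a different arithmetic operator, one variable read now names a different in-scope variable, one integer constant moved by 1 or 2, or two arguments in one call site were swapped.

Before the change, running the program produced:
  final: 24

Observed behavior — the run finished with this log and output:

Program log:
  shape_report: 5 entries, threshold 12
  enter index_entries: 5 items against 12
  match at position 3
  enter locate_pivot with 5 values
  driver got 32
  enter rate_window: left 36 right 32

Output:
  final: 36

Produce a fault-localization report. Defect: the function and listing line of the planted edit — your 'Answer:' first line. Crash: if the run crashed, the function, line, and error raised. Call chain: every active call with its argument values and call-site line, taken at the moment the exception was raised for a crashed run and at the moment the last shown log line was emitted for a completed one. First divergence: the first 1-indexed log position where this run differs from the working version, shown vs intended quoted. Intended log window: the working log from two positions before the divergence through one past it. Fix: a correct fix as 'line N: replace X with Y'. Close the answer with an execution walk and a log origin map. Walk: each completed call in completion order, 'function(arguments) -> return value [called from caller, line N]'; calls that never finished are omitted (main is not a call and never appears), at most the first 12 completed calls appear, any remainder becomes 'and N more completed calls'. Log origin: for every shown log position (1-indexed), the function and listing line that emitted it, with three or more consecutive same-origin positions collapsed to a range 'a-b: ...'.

Answer: the defect is in shape_report at line 12.
The tell: Everything matches until log position 6, which reads 'enter rate_window: left 36 right 32' in place of 'enter rate_window: left 24 right 32'.
Call chain: main -> rate_window(36, 32) (called at line 36).
First divergence: position 6 — shown 'enter rate_window: left 36 right 32', intended 'enter rate_window: left 24 right 32'.
Intended log window:
  4: enter locate_pivot with 5 values
  5: driver got 32
  6: enter rate_window: left 24 right 32
Execution walk:
  index_entries([4, 11, 4, 12, 1], 12) -> 3  [called from shape_report, line 9]
  shape_report([4, 11, 4, 12, 1], 12) -> 36  [called from main, line 33]
  locate_pivot([4, 11, 4, 12, 1]) -> 32  [called from main, line 34]
  rate_window(36, 32) -> 36  [called from main, line 36]
Origin of each log line:
  1: from shape_report, line 8
  2: from index_entries, line 2
  3: from shape_report, line 10
  4: from locate_pivot, line 15
  5: from main, line 35
  6: from rate_window, line 22
A correct fix: line 12: replace `3` with `2`.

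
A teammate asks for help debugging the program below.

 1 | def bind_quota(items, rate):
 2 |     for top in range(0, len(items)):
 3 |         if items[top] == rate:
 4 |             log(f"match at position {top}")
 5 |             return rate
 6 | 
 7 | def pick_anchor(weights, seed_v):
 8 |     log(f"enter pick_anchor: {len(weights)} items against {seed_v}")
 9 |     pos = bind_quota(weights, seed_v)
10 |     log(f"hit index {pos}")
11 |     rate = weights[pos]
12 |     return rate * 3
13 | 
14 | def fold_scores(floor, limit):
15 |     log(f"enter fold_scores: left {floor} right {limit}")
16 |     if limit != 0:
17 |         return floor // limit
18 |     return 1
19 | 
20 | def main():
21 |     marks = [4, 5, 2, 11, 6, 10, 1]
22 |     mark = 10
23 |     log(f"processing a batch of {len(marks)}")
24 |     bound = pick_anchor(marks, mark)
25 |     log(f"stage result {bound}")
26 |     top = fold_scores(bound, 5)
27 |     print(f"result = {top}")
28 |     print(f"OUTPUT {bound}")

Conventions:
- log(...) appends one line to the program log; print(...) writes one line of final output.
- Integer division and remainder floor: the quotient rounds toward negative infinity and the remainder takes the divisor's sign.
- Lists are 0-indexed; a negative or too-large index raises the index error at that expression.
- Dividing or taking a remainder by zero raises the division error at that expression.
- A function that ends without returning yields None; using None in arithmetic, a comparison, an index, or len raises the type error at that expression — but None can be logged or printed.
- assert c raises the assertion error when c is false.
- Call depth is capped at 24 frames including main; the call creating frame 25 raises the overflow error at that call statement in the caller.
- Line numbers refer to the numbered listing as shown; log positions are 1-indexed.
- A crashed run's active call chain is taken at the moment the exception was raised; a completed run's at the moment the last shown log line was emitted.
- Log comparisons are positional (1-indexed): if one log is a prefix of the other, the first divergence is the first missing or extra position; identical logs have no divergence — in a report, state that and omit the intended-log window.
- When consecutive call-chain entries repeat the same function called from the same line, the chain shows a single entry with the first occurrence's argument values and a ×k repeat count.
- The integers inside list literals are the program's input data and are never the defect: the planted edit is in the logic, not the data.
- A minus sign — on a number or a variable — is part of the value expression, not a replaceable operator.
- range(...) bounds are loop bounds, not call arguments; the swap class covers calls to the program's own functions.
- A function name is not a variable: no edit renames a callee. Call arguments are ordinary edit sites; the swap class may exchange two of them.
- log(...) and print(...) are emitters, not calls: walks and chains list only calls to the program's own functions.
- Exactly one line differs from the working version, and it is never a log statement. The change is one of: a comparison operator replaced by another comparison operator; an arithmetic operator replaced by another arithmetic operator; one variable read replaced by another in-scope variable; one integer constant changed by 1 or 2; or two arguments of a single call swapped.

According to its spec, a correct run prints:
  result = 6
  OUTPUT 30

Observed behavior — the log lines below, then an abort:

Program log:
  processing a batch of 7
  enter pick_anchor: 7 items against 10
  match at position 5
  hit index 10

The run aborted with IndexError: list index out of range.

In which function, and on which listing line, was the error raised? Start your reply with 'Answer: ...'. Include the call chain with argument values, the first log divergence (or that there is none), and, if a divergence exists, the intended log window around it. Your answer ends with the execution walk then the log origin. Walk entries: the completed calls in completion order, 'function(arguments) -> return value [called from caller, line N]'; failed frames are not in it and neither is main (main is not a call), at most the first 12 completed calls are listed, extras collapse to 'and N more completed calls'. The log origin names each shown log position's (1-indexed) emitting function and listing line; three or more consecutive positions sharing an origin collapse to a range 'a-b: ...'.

Answer: the error was raised in pick_anchor, line 11.
The tell: Position 4 is the first bad log line: 'hit index 10' should read 'hit index 5'.
Call chain: main -> pick_anchor([4, 5, 2, 11, 6, 10, 1], 10) (called at line 24).
First divergence: position 4 — the shown line 'hit index 10' should read 'hit index 5'.
Intended log window:
  2: enter pick_anchor: 7 items against 10
  3: match at position 5
  4: hit index 5
  5: stage result 30
Execution walk:
  bind_quota([4, 5, 2, 11, 6, 10, 1], 10) -> 10  [called from pick_anchor, line 9]
Log origins:
  1: from main, line 23
  2: from pick_anchor, line 8
  3: from bind_quota, line 4
  4: from pick_anchor, line 10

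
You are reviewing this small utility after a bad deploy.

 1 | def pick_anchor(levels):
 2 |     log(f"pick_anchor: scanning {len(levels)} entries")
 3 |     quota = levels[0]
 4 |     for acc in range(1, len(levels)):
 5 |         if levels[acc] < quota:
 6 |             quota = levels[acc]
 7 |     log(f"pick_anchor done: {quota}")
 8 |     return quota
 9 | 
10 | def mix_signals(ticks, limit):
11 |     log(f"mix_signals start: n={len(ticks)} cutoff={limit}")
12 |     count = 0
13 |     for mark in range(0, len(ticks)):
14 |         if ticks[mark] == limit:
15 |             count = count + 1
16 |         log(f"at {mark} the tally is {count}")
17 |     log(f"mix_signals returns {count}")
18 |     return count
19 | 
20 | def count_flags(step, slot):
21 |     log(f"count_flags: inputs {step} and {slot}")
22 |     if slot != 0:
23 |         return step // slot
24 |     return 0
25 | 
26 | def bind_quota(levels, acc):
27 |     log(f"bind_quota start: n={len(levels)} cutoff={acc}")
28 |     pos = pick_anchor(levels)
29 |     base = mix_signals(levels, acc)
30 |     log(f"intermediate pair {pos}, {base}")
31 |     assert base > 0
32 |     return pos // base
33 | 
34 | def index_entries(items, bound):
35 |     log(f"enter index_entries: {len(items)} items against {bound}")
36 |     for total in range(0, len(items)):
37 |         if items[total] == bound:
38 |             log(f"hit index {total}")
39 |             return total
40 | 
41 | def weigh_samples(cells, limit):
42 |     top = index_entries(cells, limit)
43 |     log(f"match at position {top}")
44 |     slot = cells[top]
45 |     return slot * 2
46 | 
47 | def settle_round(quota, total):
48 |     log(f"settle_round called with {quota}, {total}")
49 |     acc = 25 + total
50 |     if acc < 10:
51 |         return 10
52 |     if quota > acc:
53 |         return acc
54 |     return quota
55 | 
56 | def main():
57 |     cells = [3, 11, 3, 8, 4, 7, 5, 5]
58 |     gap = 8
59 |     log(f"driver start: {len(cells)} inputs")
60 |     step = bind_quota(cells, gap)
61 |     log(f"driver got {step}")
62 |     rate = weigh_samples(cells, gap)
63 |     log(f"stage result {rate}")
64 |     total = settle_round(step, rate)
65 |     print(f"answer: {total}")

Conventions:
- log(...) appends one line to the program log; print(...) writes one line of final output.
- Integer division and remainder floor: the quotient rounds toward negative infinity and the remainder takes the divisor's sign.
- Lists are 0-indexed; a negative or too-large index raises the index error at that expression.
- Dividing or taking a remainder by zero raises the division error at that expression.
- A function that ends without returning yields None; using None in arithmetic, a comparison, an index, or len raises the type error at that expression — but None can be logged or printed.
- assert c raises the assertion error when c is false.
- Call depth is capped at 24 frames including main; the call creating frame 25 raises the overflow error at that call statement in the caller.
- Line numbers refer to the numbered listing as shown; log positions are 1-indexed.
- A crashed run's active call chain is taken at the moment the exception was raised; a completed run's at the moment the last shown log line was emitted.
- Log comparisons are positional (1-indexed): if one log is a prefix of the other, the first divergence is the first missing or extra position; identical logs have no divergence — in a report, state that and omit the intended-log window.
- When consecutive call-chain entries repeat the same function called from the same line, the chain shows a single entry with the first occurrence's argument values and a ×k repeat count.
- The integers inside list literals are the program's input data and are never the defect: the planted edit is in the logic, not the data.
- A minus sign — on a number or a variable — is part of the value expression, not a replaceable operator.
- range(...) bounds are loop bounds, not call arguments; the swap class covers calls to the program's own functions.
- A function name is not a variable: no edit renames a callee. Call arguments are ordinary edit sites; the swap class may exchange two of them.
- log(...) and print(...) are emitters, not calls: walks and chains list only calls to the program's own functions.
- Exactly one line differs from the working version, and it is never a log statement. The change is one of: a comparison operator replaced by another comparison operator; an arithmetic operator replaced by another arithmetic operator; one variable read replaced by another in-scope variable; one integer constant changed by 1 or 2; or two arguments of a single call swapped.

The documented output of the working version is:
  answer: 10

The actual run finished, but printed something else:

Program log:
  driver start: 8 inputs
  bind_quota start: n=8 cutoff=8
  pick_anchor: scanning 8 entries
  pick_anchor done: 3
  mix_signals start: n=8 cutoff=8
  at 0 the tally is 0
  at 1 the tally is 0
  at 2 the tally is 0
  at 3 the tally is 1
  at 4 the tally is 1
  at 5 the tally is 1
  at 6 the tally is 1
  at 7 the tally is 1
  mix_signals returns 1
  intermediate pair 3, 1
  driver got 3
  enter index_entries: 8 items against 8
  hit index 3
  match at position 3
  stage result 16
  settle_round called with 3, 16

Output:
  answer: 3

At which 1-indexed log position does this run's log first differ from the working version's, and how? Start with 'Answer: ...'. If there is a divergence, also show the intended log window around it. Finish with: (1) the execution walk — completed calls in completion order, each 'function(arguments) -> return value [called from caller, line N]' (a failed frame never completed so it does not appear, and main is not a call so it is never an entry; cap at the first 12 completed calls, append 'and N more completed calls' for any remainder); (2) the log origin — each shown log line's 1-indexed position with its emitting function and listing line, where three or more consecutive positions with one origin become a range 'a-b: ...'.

Answer: none; the two logs match at every position.
Execution walk:
  pick_anchor([3, 11, 3, 8, 4, 7, 5, 5]) -> 3  [called from bind_quota, line 28]
  mix_signals([3, 11, 3, 8, 4, 7, 5, 5], 8) -> 1  [called from bind_quota, line 29]
  bind_quota([3, 11, 3, 8, 4, 7, 5, 5], 8) -> 3  [called from main, line 60]
  index_entries([3, 11, 3, 8, 4, 7, 5, 5], 8) -> 3  [called from weigh_samples, line 42]
  weigh_samples([3, 11, 3, 8, 4, 7, 5, 5], 8) -> 16  [called from main, line 62]
  settle_round(3, 16) -> 3  [called from main, line 64]
Log line origins:
  1 — main, line 59
  2 — bind_quota, line 27
  3 — pick_anchor, line 2
  4 — pick_anchor, line 7
  5 — mix_signals, line 11
  6-13 — mix_signals, line 16
  14 — mix_signals, line 17
  15 — bind_quota, line 30
  16 — main, line 61
  17 — index_entries, line 35
  18 — index_entries, line 38
  19 — weigh_samples, line 43
  20 — main, line 63
  21 — settle_round, line 48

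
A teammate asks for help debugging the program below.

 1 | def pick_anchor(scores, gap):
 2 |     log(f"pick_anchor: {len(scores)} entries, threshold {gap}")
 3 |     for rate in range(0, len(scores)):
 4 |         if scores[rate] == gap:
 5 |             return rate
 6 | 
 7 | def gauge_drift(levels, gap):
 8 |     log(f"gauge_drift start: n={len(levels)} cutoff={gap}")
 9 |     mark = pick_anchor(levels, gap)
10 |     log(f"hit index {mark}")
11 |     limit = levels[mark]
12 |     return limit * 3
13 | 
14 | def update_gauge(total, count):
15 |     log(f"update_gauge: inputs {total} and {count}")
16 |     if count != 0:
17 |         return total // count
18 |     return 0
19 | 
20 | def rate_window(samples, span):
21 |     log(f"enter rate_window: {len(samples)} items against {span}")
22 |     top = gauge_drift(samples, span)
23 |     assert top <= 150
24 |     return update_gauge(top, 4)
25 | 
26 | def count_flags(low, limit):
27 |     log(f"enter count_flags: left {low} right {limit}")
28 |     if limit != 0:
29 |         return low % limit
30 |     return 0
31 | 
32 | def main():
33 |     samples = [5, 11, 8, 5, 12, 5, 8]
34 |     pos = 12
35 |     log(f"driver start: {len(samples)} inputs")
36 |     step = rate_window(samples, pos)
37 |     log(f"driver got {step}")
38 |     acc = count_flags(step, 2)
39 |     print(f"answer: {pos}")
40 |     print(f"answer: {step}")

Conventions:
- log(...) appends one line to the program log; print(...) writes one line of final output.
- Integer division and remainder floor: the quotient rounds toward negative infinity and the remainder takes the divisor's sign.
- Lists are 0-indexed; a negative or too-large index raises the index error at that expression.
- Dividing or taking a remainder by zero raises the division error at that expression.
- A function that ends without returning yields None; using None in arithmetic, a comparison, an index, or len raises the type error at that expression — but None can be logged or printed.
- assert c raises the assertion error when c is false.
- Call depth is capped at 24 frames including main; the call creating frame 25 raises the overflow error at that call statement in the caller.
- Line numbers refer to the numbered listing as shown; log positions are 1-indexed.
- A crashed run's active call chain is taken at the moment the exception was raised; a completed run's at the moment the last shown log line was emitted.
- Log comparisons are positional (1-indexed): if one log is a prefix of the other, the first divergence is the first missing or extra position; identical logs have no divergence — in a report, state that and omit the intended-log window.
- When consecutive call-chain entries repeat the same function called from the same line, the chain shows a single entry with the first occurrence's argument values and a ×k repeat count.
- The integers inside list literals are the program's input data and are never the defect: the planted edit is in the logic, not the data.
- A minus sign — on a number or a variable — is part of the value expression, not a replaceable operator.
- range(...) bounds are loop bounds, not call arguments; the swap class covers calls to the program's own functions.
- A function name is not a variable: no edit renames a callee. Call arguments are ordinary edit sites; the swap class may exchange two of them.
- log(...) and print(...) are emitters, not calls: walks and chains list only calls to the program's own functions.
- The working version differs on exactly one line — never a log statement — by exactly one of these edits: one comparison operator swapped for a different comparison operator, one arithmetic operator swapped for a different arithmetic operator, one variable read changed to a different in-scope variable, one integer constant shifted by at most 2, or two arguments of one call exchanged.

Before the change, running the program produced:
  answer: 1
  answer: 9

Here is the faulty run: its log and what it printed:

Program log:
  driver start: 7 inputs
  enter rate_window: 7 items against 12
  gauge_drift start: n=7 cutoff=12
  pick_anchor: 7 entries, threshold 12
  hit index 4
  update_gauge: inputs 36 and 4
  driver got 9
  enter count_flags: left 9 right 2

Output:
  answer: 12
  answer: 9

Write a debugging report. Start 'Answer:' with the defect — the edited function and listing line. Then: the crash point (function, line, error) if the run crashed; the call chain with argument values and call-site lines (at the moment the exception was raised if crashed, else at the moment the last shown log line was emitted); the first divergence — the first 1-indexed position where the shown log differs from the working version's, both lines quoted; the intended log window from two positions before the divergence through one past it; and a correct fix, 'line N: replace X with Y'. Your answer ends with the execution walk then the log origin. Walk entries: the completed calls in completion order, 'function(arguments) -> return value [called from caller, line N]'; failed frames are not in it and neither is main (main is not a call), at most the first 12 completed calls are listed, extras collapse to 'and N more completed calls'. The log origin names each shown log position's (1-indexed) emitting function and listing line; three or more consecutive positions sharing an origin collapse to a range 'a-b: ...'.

Answer: the defect is in main at line 39.
The tell: The logs agree in full; only the final output differs.
Call chain: main -> count_flags(9, 2) (called at line 38).
First divergence: none; the two logs match at every position.
Execution walk:
  pick_anchor([5, 11, 8, 5, 12, 5, 8], 12) -> 4  [called from gauge_drift, line 9]
  gauge_drift([5, 11, 8, 5, 12, 5, 8], 12) -> 36  [called from rate_window, line 22]
  update_gauge(36, 4) -> 9  [called from rate_window, line 24]
  rate_window([5, 11, 8, 5, 12, 5, 8], 12) -> 9  [called from main, line 36]
  count_flags(9, 2) -> 1  [called from main, line 38]
Log line origins:
  1: from main, line 35
  2: from rate_window, line 21
  3: from gauge_drift, line 8
  4: from pick_anchor, line 2
  5: from gauge_drift, line 10
  6: from update_gauge, line 15
  7: from main, line 37
  8: from count_flags, line 27
A correct fix: line 39: replace `pos` with `acc`.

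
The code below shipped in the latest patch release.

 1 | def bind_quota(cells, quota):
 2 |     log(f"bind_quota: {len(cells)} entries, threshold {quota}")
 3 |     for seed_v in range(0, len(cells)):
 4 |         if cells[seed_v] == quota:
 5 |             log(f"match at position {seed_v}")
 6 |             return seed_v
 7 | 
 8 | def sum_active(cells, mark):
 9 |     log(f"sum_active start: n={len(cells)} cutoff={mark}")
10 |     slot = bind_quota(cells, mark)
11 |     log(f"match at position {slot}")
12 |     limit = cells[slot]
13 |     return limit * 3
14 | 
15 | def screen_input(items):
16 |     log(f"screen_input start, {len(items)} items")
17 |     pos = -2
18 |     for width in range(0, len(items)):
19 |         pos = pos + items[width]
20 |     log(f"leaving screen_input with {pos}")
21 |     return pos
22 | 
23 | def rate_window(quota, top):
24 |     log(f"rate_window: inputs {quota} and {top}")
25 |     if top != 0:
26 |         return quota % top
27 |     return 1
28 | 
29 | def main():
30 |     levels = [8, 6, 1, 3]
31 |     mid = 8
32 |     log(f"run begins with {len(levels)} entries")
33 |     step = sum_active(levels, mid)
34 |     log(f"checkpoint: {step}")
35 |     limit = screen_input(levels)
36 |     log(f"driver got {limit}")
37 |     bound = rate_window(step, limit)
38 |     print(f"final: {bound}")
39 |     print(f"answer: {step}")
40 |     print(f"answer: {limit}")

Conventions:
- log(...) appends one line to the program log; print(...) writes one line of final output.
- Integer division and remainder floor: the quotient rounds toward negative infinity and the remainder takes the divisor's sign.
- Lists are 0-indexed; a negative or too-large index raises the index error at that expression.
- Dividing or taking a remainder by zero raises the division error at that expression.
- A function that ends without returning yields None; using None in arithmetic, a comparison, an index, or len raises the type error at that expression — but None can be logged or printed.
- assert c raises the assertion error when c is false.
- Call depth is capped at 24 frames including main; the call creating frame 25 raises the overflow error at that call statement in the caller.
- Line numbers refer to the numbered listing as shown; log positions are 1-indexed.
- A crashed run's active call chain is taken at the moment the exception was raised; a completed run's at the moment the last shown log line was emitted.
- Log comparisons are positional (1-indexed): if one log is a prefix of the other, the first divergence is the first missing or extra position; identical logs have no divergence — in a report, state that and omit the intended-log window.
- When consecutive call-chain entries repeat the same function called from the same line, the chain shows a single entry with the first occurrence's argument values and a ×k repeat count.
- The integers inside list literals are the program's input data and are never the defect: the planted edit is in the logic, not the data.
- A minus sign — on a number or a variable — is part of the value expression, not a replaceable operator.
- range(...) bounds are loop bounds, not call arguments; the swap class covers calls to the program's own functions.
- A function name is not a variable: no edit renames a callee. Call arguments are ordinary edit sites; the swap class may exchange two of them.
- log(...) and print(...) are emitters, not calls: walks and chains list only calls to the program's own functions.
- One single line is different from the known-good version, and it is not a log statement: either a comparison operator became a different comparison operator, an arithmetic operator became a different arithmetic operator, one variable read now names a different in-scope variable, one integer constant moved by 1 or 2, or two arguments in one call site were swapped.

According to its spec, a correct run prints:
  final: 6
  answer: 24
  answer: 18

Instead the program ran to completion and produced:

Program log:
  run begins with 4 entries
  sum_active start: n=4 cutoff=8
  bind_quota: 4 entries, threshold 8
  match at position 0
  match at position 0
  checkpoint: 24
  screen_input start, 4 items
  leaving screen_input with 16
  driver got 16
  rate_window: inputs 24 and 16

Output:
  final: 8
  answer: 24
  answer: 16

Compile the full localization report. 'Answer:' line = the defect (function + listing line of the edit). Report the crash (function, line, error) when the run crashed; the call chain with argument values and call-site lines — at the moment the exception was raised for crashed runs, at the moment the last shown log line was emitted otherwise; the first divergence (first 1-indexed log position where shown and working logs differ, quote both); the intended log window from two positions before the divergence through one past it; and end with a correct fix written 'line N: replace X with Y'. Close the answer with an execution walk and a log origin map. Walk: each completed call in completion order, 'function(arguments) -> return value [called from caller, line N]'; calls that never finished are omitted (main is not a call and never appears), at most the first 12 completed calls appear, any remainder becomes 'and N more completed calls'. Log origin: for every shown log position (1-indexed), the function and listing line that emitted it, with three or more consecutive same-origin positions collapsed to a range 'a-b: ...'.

Answer: the defect is in screen_input at line 17.
Key fact: The earliest visible damage is log position 8 — 'leaving screen_input with 16' rather than the intended 'leaving screen_input with 18'.
Call chain: main -> rate_window(24, 16) (called at line 37).
First divergence: position 8; shown 'leaving screen_input with 16' vs intended 'leaving screen_input with 18'.
Intended log window:
  6: checkpoint: 24
  7: screen_input start, 4 items
  8: leaving screen_input with 18
  9: driver got 18
Execution walk:
  bind_quota([8, 6, 1, 3], 8) -> 0  [called from sum_active, line 10]
  sum_active([8, 6, 1, 3], 8) -> 24  [called from main, line 33]
  screen_input([8, 6, 1, 3]) -> 16  [called from main, line 35]
  rate_window(24, 16) -> 8  [called from main, line 37]
Log origin:
  1: from main, line 32
  2: from sum_active, line 9
  3: from bind_quota, line 2
  4: from bind_quota, line 5
  5: from sum_active, line 11
  6: from main, line 34
  7: from screen_input, line 16
  8: from screen_input, line 20
  9: from main, line 36
  10: from rate_window, line 24
A correct fix: line 17: replace `-2` with `0`.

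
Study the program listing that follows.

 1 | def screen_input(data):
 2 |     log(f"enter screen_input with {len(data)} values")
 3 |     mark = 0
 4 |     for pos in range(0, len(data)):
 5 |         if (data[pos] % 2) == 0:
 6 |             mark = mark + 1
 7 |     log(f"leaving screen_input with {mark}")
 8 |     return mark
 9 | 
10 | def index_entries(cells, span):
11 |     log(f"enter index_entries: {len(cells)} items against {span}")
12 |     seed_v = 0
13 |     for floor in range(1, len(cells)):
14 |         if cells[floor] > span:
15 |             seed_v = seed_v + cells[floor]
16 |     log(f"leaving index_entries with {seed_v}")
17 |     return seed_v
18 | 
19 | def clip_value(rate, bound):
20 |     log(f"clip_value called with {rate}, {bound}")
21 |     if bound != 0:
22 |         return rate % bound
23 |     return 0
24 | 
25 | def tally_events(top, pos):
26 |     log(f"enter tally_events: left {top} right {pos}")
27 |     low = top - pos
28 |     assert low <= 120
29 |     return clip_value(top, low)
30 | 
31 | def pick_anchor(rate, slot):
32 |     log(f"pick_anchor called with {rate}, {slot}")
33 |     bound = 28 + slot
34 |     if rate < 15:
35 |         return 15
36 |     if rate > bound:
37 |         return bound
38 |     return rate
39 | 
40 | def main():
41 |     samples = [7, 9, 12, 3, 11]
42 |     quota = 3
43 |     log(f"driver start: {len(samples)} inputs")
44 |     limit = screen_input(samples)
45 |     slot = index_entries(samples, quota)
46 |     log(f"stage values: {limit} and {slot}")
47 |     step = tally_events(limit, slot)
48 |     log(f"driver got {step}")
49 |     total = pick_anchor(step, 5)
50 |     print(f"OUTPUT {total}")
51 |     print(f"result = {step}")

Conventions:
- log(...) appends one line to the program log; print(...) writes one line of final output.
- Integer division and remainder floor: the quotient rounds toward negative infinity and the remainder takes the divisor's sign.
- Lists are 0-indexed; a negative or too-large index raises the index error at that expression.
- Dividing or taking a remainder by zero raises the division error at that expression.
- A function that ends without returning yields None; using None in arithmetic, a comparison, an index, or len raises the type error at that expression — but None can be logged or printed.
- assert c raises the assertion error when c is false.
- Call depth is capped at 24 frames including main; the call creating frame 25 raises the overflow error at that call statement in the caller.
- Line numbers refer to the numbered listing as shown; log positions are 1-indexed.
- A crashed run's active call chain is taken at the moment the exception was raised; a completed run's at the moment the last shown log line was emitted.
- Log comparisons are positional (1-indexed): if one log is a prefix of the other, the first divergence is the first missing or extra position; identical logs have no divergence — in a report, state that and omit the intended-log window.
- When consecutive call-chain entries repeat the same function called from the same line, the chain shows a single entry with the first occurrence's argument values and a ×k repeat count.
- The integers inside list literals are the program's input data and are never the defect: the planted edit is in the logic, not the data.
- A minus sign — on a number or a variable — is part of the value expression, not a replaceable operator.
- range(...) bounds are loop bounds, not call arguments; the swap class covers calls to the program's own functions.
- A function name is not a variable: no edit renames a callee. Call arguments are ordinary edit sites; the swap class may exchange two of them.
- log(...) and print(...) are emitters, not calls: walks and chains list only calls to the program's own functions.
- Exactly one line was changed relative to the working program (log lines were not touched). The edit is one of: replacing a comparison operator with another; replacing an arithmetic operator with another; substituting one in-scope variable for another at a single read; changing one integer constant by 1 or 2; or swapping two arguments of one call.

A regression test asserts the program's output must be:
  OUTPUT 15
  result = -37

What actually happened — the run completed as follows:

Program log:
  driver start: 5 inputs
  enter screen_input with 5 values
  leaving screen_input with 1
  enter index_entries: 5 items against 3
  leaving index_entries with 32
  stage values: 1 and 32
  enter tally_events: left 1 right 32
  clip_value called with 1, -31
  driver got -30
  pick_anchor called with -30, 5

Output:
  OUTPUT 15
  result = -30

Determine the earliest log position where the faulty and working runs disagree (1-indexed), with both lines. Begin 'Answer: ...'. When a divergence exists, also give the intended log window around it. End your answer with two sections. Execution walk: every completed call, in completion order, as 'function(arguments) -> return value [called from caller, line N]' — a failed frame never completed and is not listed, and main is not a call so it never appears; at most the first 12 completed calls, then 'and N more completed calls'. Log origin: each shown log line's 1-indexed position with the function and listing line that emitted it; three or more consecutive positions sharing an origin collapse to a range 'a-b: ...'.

Answer: position 5 — shown 'leaving index_entries with 32', intended 'leaving index_entries with 39'.
Intended log window:
  3: leaving screen_input with 1
  4: enter index_entries: 5 items against 3
  5: leaving index_entries with 39
  6: stage values: 1 and 39
Execution walk:
  screen_input([7, 9, 12, 3, 11]) -> 1  [called from main, line 44]
  index_entries([7, 9, 12, 3, 11], 3) -> 32  [called from main, line 45]
  clip_value(1, -31) -> -30  [called from tally_events, line 29]
  tally_events(1, 32) -> -30  [called from main, line 47]
  pick_anchor(-30, 5) -> 15  [called from main, line 49]
Origin of each log line:
  1 — main, line 43
  2 — screen_input, line 2
  3 — screen_input, line 7
  4 — index_entries, line 11
  5 — index_entries, line 16
  6 — main, line 46
  7 — tally_events, line 26
  8 — clip_value, line 20
  9 — main, line 48
  10 — pick_anchor, line 32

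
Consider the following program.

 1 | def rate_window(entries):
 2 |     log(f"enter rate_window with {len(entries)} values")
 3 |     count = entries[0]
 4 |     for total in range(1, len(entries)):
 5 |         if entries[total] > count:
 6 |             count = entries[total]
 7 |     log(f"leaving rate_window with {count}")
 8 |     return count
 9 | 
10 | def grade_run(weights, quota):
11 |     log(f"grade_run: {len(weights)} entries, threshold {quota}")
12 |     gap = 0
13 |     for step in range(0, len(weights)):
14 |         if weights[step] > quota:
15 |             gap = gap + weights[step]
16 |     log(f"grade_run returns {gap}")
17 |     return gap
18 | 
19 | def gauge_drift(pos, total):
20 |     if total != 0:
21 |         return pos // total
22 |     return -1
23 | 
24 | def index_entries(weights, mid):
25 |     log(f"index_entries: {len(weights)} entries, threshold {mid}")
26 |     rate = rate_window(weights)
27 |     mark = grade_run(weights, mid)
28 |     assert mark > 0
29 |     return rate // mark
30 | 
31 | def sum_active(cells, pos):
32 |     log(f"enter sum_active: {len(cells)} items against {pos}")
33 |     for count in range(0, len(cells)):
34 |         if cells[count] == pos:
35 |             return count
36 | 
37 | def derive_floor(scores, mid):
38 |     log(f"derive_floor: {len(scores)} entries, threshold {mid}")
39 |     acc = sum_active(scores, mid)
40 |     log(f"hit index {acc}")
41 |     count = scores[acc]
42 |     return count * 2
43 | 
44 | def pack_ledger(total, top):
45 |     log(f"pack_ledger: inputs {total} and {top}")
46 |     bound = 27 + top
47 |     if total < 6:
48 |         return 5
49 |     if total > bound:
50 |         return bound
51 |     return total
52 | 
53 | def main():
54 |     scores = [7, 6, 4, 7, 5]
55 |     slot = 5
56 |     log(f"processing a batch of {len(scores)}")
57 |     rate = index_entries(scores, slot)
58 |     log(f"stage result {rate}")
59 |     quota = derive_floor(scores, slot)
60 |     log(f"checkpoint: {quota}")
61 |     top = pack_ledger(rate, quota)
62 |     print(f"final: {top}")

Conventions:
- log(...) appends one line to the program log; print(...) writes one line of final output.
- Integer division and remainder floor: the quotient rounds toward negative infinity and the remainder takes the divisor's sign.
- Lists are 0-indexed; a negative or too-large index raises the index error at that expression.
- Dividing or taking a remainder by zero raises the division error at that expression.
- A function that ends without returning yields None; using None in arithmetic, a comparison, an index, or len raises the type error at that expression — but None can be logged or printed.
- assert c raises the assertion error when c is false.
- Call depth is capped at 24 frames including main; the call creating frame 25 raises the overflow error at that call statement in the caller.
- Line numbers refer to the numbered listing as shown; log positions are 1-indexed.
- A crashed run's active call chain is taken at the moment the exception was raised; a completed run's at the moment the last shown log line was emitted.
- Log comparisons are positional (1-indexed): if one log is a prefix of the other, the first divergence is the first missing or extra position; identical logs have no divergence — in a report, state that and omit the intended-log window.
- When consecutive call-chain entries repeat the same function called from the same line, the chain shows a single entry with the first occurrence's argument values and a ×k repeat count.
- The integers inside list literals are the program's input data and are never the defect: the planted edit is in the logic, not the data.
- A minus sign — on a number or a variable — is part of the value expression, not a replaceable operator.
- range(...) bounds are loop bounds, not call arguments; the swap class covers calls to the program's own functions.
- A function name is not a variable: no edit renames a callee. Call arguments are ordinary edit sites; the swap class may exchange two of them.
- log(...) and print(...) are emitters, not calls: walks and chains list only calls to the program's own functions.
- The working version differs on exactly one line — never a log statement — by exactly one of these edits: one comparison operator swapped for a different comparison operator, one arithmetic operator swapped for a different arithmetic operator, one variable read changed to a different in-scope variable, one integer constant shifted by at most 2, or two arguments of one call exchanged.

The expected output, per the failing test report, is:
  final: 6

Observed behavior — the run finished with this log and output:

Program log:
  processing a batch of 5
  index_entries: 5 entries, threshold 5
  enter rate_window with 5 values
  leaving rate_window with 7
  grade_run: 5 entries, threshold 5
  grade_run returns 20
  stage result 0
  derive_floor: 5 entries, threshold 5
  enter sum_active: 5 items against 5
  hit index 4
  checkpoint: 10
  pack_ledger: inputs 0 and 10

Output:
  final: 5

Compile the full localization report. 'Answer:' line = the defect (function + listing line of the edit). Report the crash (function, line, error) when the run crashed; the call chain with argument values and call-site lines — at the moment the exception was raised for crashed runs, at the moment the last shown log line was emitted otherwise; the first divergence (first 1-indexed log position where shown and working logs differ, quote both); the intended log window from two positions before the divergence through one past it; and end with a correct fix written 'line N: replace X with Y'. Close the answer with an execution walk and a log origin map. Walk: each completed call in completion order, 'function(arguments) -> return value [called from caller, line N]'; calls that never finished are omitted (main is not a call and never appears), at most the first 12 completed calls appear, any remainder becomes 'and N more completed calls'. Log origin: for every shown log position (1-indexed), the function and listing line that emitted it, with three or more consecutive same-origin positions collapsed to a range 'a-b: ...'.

Answer: the defect is in pack_ledger at line 48.
Core observation: Log streams are identical — the defect surfaces only in the printed output.
Call chain: main -> pack_ledger(0, 10) (called at line 61).
First divergence: none — the logs agree in full.
Execution walk:
  rate_window([7, 6, 4, 7, 5]) -> 7  [called from index_entries, line 26]
  grade_run([7, 6, 4, 7, 5], 5) -> 20  [called from index_entries, line 27]
  index_entries([7, 6, 4, 7, 5], 5) -> 0  [called from main, line 57]
  sum_active([7, 6, 4, 7, 5], 5) -> 4  [called from derive_floor, line 39]
  derive_floor([7, 6, 4, 7, 5], 5) -> 10  [called from main, line 59]
  pack_ledger(0, 10) -> 5  [called from main, line 61]
Origin of each log line:
  1: emitted by main (line 56)
  2: emitted by index_entries (line 25)
  3: emitted by rate_window (line 2)
  4: emitted by rate_window (line 7)
  5: emitted by grade_run (line 11)
  6: emitted by grade_run (line 16)
  7: emitted by main (line 58)
  8: emitted by derive_floor (line 38)
  9: emitted by sum_active (line 32)
  10: emitted by derive_floor (line 40)
  11: emitted by main (line 60)
  12: emitted by pack_ledger (line 45)
A correct fix: line 48: replace `5` with `6`.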